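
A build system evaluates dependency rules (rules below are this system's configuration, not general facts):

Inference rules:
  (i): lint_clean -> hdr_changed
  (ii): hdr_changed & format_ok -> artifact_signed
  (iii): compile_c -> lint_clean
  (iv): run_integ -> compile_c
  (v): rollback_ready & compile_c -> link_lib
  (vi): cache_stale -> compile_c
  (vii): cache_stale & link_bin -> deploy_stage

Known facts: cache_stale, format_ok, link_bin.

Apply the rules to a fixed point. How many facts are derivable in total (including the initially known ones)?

Round 1: (vi) [cache_stale -> compile_c]; (vii) [cache_stale & link_bin -> deploy_stage]. Adds compile_c, deploy_stage.
Round 2: (iii) [compile_c -> lint_clean]. Adds lint_clean.
Round 3: (i) [lint_clean -> hdr_changed]. Adds hdr_changed.
Round 4: (ii) [hdr_changed & format_ok -> artifact_signed]. Adds artifact_signed.
Closure: {artifact_signed, cache_stale, compile_c, deploy_stage, format_ok, hdr_changed, link_bin, lint_clean} — 8 facts.

8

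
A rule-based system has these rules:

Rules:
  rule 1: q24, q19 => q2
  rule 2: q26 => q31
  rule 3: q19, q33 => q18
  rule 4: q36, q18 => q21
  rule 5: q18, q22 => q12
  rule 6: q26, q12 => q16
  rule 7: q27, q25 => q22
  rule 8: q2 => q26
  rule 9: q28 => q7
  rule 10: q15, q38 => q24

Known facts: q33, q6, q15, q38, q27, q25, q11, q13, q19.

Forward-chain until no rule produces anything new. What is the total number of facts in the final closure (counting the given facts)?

17

Round 1 — rule 3, rule 7, rule 10, derive q18, q22, q24.
Round 2 — rule 1, rule 5, derive q2, q12.
Round 3 — rule 8, derive q26.
Round 4 — rule 2, rule 6, derive q31, q16.
Closure: {q11, q12, q13, q15, q16, q18, q19, q2, q22, q24, q25, q26, q27, q31, q33, q38, q6} — 17 facts.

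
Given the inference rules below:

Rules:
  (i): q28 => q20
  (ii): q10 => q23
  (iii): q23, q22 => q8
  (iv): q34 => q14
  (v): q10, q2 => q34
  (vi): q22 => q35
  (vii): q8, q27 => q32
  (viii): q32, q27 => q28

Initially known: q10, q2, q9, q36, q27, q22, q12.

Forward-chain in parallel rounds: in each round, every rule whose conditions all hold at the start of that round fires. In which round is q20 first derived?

5

Round 1: (ii) [q10 => q23]; (v) [q10, q2 => q34]; (vi) [q22 => q35]. New: q23, q34, q35.
Round 2: (iii) [q23, q22 => q8]; (iv) [q34 => q14]. New: q8, q14.
Round 3: (vii) [q8, q27 => q32]. New: q32.
Round 4: (viii) [q32, q27 => q28]. New: q28.
Round 5: (i) [q28 => q20]. New: q20.
q20 first appears in round 5.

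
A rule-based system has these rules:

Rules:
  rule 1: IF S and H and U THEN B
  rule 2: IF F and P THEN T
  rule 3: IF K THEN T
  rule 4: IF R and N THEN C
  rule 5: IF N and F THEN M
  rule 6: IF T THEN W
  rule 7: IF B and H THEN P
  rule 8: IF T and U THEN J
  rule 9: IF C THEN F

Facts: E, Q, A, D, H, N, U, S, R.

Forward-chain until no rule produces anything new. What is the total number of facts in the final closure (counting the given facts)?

[1] rule 1 [IF S and H and U THEN B]; rule 4 [IF R and N THEN C]. ⇒ new: B, C.
[2] rule 7 [IF B and H THEN P]; rule 9 [IF C THEN F]. ⇒ new: P, F.
[3] rule 2 [IF F and P THEN T]; rule 5 [IF N and F THEN M]. ⇒ new: T, M.
[4] rule 6 [IF T THEN W]; rule 8 [IF T and U THEN J]. ⇒ new: W, J.
Closure: {A, B, C, D, E, F, H, J, M, N, P, Q, R, S, T, U, W} — 17 facts.

17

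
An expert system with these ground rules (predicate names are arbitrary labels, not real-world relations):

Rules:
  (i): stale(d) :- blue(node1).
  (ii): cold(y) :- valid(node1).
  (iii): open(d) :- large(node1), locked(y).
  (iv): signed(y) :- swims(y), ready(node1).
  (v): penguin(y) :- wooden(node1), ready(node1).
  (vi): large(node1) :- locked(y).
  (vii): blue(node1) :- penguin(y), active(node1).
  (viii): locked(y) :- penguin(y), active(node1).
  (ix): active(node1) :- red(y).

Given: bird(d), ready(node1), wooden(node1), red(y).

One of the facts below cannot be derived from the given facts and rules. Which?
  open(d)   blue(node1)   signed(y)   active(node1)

signed(y)

Round 1 — (v), (ix), derive penguin(y), active(node1).
Round 2 — (vii), (viii), derive blue(node1), locked(y).
Round 3 — (i), (vi), derive stale(d), large(node1).
Round 4 — (iii), derive open(d).
Derived: blue(node1) (round 2), open(d) (round 4), active(node1) (round 1). signed(y) never appears in any round.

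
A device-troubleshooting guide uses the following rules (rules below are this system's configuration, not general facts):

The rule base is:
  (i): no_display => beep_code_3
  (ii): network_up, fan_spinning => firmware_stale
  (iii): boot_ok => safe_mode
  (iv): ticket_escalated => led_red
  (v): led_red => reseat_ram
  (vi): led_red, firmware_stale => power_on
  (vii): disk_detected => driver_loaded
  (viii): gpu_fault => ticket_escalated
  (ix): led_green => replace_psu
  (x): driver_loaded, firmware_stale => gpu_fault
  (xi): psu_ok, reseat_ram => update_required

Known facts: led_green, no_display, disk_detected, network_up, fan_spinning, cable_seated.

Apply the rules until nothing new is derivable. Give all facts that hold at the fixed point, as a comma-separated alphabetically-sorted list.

beep_code_3, cable_seated, disk_detected, driver_loaded, fan_spinning, firmware_stale, gpu_fault, led_green, led_red, network_up, no_display, power_on, replace_psu, reseat_ram, ticket_escalated

[1] (i) [no_display => beep_code_3]; (ii) [network_up, fan_spinning => firmware_stale]; (vii) [disk_detected => driver_loaded]; (ix) [led_green => replace_psu]. ⇒ new: beep_code_3, firmware_stale, driver_loaded, replace_psu.
[2] (x) [driver_loaded, firmware_stale => gpu_fault]. ⇒ new: gpu_fault.
[3] (viii) [gpu_fault => ticket_escalated]. ⇒ new: ticket_escalated.
[4] (iv) [ticket_escalated => led_red]. ⇒ new: led_red.
[5] (v) [led_red => reseat_ram]; (vi) [led_red, firmware_stale => power_on]. ⇒ new: reseat_ram, power_on.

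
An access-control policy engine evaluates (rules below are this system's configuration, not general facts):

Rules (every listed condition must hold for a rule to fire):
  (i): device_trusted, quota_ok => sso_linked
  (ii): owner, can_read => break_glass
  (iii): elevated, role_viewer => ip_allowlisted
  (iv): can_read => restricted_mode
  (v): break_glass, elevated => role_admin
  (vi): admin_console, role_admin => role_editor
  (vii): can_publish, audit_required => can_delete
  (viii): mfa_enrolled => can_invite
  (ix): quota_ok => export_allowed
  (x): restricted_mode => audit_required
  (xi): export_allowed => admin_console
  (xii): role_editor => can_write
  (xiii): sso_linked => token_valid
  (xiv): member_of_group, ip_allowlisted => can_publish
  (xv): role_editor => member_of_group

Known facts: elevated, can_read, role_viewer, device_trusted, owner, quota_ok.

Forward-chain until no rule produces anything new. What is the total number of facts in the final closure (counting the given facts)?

[1] (i) [device_trusted, quota_ok => sso_linked]; (ii) [owner, can_read => break_glass]; (iii) [elevated, role_viewer => ip_allowlisted]; (iv) [can_read => restricted_mode]; (ix) [quota_ok => export_allowed]. ⇒ new: sso_linked, break_glass, ip_allowlisted, restricted_mode, export_allowed.
[2] (v) [break_glass, elevated => role_admin]; (x) [restricted_mode => audit_required]; (xi) [export_allowed => admin_console]; (xiii) [sso_linked => token_valid]. ⇒ new: role_admin, audit_required, admin_console, token_valid.
[3] (vi) [admin_console, role_admin => role_editor]. ⇒ new: role_editor.
[4] (xii) [role_editor => can_write]; (xv) [role_editor => member_of_group]. ⇒ new: can_write, member_of_group.
[5] (xiv) [member_of_group, ip_allowlisted => can_publish]. ⇒ new: can_publish.
[6] (vii) [can_publish, audit_required => can_delete]. ⇒ new: can_delete.
Closure: {admin_console, audit_required, break_glass, can_delete, can_publish, can_read, can_write, device_trusted, elevated, export_allowed, ip_allowlisted, member_of_group, owner, quota_ok, restricted_mode, role_admin, role_editor, role_viewer, sso_linked, token_valid} — 20 facts.

20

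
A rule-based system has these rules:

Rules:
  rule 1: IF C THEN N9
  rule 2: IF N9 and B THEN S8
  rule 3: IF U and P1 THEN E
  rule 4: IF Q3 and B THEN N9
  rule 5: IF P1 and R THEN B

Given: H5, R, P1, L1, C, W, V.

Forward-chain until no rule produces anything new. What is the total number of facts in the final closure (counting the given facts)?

Round 1 — rule 1, rule 5, derive N9, B.
Round 2 — rule 2, derive S8.
Closure: {B, C, H5, L1, N9, P1, R, S8, V, W} — 10 facts.

10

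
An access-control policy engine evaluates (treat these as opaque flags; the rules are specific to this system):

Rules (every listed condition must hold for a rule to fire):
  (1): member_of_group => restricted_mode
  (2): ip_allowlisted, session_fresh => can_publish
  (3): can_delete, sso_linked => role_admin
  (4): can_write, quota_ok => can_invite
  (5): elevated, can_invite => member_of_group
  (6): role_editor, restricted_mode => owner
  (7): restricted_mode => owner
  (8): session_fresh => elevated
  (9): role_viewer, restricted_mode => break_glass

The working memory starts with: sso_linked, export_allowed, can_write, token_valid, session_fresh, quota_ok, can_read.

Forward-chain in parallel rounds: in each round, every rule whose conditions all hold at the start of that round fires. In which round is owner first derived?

[1] (4) [can_write, quota_ok => can_invite]; (8) [session_fresh => elevated]. ⇒ new: can_invite, elevated.
[2] (5) [elevated, can_invite => member_of_group]. ⇒ new: member_of_group.
[3] (1) [member_of_group => restricted_mode]. ⇒ new: restricted_mode.
[4] (7) [restricted_mode => owner]. ⇒ new: owner.
owner first appears in round 4.

4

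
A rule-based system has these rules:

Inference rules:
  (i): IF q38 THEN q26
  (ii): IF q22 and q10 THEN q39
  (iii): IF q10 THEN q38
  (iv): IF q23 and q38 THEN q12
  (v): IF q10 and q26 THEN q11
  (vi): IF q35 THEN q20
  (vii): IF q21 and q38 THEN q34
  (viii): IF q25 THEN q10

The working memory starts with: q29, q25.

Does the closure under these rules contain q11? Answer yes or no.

Round 1 — (viii), derive q10.
Round 2 — (iii), derive q38.
Round 3 — (i), derive q26.
Round 4 — (v), derive q11.
q11 appears in round 4, so it is derivable.

yes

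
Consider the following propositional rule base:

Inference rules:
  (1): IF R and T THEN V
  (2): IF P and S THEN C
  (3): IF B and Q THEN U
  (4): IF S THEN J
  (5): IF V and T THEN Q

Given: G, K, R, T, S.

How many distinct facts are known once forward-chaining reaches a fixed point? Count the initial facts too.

[1] (1) [IF R and T THEN V]; (4) [IF S THEN J]. ⇒ new: V, J.
[2] (5) [IF V and T THEN Q]. ⇒ new: Q.
Closure: {G, J, K, Q, R, S, T, V} — 8 facts.

8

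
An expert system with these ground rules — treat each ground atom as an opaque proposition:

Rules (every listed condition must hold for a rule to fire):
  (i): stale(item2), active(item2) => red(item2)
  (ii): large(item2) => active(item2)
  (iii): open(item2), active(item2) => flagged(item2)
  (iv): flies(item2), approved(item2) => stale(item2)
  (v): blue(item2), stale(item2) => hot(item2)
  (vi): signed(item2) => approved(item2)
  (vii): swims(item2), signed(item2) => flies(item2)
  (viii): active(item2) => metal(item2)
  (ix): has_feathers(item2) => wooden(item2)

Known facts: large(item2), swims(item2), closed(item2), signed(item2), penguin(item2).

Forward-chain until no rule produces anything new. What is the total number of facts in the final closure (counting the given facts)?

11

Round 1: (ii) [large(item2) => active(item2)]; (vi) [signed(item2) => approved(item2)]; (vii) [swims(item2), signed(item2) => flies(item2)]. Adds active(item2), approved(item2), flies(item2).
Round 2: (iv) [flies(item2), approved(item2) => stale(item2)]; (viii) [active(item2) => metal(item2)]. Adds stale(item2), metal(item2).
Round 3: (i) [stale(item2), active(item2) => red(item2)]. Adds red(item2).
Closure: {active(item2), approved(item2), closed(item2), flies(item2), large(item2), metal(item2), penguin(item2), red(item2), signed(item2), stale(item2), swims(item2)} — 11 facts.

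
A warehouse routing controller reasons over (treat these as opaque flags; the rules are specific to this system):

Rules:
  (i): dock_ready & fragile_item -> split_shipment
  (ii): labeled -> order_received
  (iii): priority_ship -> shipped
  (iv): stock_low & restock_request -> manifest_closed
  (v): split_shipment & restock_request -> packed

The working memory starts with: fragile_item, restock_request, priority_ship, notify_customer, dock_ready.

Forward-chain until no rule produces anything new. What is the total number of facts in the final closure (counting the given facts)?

Round 1 fires (i), (iii), giving split_shipment, shipped.
Round 2 fires (v), giving packed.
Closure: {dock_ready, fragile_item, notify_customer, packed, priority_ship, restock_request, shipped, split_shipment} — 8 facts.

8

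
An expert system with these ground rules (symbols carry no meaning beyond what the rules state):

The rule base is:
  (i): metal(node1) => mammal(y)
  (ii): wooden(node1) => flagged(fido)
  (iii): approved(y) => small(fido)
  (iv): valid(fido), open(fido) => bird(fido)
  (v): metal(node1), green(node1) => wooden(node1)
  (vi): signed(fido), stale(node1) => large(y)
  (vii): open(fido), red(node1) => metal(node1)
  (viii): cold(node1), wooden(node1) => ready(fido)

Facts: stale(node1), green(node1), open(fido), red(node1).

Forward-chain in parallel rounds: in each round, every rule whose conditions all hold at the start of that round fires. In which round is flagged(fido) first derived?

3

Round 1: (vii) [open(fido), red(node1) => metal(node1)]. New: metal(node1).
Round 2: (i) [metal(node1) => mammal(y)]; (v) [metal(node1), green(node1) => wooden(node1)]. New: mammal(y), wooden(node1).
Round 3: (ii) [wooden(node1) => flagged(fido)]. New: flagged(fido).
flagged(fido) first appears in round 3.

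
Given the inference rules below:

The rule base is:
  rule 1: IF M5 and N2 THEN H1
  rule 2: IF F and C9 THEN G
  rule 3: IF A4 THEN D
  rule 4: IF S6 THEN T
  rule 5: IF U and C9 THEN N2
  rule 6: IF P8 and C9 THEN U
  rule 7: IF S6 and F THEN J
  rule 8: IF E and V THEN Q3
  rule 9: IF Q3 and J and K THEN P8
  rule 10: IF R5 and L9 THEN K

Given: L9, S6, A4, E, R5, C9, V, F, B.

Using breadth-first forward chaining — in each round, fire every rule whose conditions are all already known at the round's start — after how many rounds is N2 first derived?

[1] rule 2 [IF F and C9 THEN G]; rule 3 [IF A4 THEN D]; rule 4 [IF S6 THEN T]; rule 7 [IF S6 and F THEN J]; rule 8 [IF E and V THEN Q3]; rule 10 [IF R5 and L9 THEN K]. ⇒ new: G, D, T, J, Q3, K.
[2] rule 9 [IF Q3 and J and K THEN P8]. ⇒ new: P8.
[3] rule 6 [IF P8 and C9 THEN U]. ⇒ new: U.
[4] rule 5 [IF U and C9 THEN N2]. ⇒ new: N2.
N2 first appears in round 4.

4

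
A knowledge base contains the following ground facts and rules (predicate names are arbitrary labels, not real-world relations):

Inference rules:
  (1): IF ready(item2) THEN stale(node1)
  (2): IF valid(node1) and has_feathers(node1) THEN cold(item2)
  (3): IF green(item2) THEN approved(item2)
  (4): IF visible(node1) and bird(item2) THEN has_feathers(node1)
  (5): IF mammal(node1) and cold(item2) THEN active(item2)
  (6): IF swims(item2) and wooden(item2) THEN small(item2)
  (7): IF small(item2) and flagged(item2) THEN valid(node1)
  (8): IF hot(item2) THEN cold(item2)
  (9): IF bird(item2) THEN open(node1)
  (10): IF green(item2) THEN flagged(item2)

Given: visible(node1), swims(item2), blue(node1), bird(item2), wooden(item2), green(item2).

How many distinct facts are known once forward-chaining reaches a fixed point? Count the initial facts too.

Round 1 — (3), (4), (6), (9), (10), derive approved(item2), has_feathers(node1), small(item2), open(node1), flagged(item2).
Round 2 — (7), derive valid(node1).
Round 3 — (2), derive cold(item2).
Closure: {approved(item2), bird(item2), blue(node1), cold(item2), flagged(item2), green(item2), has_feathers(node1), open(node1), small(item2), swims(item2), valid(node1), visible(node1), wooden(item2)} — 13 facts.

13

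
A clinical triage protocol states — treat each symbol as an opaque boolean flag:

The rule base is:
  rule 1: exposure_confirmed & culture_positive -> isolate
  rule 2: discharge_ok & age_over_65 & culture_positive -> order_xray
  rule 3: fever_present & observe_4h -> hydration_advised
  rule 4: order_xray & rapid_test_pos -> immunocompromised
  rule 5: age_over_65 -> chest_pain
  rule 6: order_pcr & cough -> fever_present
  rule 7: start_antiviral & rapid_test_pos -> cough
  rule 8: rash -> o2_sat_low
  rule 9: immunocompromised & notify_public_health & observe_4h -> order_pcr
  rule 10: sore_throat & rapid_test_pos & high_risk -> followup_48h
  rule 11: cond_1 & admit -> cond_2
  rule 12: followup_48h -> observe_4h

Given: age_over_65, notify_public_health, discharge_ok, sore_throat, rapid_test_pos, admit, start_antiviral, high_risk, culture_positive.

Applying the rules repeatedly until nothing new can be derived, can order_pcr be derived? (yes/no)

Round 1 — rule 2, rule 5, rule 7, rule 10, derive order_xray, chest_pain, cough, followup_48h.
Round 2 — rule 4, rule 12, derive immunocompromised, observe_4h.
Round 3 — rule 9, derive order_pcr.
Round 4 — rule 6, derive fever_present.
Round 5 — rule 3, derive hydration_advised.
order_pcr appears in round 3, so it is derivable.

yes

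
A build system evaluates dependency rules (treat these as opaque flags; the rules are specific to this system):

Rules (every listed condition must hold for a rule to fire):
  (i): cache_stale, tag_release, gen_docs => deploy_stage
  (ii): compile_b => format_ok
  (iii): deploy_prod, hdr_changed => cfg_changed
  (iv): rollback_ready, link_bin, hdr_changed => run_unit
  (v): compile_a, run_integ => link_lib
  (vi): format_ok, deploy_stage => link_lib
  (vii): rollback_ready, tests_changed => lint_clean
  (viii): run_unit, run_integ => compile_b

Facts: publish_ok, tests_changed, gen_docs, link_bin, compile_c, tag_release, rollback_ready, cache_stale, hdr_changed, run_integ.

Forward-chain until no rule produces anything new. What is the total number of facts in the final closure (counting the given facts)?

Round 1 — (i), (iv), (vii), derive deploy_stage, run_unit, lint_clean.
Round 2 — (viii), derive compile_b.
Round 3 — (ii), derive format_ok.
Round 4 — (vi), derive link_lib.
Closure: {cache_stale, compile_b, compile_c, deploy_stage, format_ok, gen_docs, hdr_changed, link_bin, link_lib, lint_clean, publish_ok, rollback_ready, run_integ, run_unit, tag_release, tests_changed} — 16 facts.

16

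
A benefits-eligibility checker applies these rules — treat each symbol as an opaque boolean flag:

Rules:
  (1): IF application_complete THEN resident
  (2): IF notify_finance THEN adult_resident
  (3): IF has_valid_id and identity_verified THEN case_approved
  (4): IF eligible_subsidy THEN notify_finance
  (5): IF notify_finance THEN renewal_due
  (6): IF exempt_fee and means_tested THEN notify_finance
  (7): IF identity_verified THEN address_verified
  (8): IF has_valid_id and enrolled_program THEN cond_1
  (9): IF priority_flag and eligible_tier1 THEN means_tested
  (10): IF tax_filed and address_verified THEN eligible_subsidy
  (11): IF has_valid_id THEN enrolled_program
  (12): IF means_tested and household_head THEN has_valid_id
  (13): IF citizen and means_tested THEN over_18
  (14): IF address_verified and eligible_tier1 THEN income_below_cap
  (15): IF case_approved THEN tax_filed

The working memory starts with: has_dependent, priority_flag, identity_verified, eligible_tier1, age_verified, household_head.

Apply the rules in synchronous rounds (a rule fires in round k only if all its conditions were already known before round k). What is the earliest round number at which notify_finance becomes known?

Round 1: (7) [IF identity_verified THEN address_verified]; (9) [IF priority_flag and eligible_tier1 THEN means_tested]. New: address_verified, means_tested.
Round 2: (12) [IF means_tested and household_head THEN has_valid_id]; (14) [IF address_verified and eligible_tier1 THEN income_below_cap]. New: has_valid_id, income_below_cap.
Round 3: (3) [IF has_valid_id and identity_verified THEN case_approved]; (11) [IF has_valid_id THEN enrolled_program]. New: case_approved, enrolled_program.
Round 4: (8) [IF has_valid_id and enrolled_program THEN cond_1]; (15) [IF case_approved THEN tax_filed]. New: cond_1, tax_filed.
Round 5: (10) [IF tax_filed and address_verified THEN eligible_subsidy]. New: eligible_subsidy.
Round 6: (4) [IF eligible_subsidy THEN notify_finance]. New: notify_finance.
notify_finance first appears in round 6.

6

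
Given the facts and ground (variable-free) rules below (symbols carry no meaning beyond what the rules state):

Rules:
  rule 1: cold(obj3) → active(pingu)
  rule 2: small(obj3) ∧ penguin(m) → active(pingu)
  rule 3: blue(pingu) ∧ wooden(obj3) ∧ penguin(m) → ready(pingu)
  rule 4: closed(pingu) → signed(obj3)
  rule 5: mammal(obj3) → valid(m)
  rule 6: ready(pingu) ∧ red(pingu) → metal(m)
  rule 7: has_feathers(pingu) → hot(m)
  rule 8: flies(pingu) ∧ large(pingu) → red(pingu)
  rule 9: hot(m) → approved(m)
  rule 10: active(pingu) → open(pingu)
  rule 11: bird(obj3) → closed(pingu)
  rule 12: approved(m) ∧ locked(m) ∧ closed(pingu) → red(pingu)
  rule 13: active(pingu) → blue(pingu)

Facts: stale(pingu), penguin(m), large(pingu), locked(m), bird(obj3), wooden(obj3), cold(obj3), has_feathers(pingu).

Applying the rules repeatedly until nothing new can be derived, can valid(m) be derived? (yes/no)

Round 1: rule 1 [cold(obj3) → active(pingu)]; rule 7 [has_feathers(pingu) → hot(m)]; rule 11 [bird(obj3) → closed(pingu)]. Adds active(pingu), hot(m), closed(pingu).
Round 2: rule 4 [closed(pingu) → signed(obj3)]; rule 9 [hot(m) → approved(m)]; rule 10 [active(pingu) → open(pingu)]; rule 13 [active(pingu) → blue(pingu)]. Adds signed(obj3), approved(m), open(pingu), blue(pingu).
Round 3: rule 3 [blue(pingu) ∧ wooden(obj3) ∧ penguin(m) → ready(pingu)]; rule 12 [approved(m) ∧ locked(m) ∧ closed(pingu) → red(pingu)]. Adds ready(pingu), red(pingu).
Round 4: rule 6 [ready(pingu) ∧ red(pingu) → metal(m)]. Adds metal(m).
Fixed point reached. valid(m) is concluded only by rule 5; rule 5 needs mammal(obj3) (never derived).

no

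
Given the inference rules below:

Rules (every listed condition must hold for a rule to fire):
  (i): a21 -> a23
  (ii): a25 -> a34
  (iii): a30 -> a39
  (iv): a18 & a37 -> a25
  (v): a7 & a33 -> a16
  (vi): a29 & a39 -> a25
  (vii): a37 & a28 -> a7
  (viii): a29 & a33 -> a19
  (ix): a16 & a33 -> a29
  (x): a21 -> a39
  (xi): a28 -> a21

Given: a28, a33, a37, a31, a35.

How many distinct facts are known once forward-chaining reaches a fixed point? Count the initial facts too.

14

Round 1 — (vii), (xi), derive a7, a21.
Round 2 — (i), (v), (x), derive a23, a16, a39.
Round 3 — (ix), derive a29.
Round 4 — (vi), (viii), derive a25, a19.
Round 5 — (ii), derive a34.
Closure: {a16, a19, a21, a23, a25, a28, a29, a31, a33, a34, a35, a37, a39, a7} — 14 facts.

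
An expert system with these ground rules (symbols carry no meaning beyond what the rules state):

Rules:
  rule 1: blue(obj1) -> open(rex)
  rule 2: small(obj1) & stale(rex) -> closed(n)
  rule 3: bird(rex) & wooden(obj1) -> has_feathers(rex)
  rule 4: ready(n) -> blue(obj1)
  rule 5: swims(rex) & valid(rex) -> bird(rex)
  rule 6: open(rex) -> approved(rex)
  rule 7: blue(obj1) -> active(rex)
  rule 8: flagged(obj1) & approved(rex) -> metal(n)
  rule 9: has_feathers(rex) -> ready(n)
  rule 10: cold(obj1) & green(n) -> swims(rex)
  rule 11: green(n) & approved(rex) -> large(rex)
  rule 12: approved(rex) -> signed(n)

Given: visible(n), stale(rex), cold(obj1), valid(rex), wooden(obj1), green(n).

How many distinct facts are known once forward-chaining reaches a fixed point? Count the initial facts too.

16

[1] rule 10 [cold(obj1) & green(n) -> swims(rex)]. ⇒ new: swims(rex).
[2] rule 5 [swims(rex) & valid(rex) -> bird(rex)]. ⇒ new: bird(rex).
[3] rule 3 [bird(rex) & wooden(obj1) -> has_feathers(rex)]. ⇒ new: has_feathers(rex).
[4] rule 9 [has_feathers(rex) -> ready(n)]. ⇒ new: ready(n).
[5] rule 4 [ready(n) -> blue(obj1)]. ⇒ new: blue(obj1).
[6] rule 1 [blue(obj1) -> open(rex)]; rule 7 [blue(obj1) -> active(rex)]. ⇒ new: open(rex), active(rex).
[7] rule 6 [open(rex) -> approved(rex)]. ⇒ new: approved(rex).
[8] rule 11 [green(n) & approved(rex) -> large(rex)]; rule 12 [approved(rex) -> signed(n)]. ⇒ new: large(rex), signed(n).
Closure: {active(rex), approved(rex), bird(rex), blue(obj1), cold(obj1), green(n), has_feathers(rex), large(rex), open(rex), ready(n), signed(n), stale(rex), swims(rex), valid(rex), visible(n), wooden(obj1)} — 16 facts.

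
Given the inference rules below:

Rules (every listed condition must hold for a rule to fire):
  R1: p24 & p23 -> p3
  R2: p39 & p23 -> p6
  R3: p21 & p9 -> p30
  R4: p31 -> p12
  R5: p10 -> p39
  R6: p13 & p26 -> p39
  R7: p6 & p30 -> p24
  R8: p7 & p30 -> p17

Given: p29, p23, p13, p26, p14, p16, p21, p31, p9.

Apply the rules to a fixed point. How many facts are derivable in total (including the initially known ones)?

Round 1: R3 [p21 & p9 -> p30]; R4 [p31 -> p12]; R6 [p13 & p26 -> p39]. New: p30, p12, p39.
Round 2: R2 [p39 & p23 -> p6]. New: p6.
Round 3: R7 [p6 & p30 -> p24]. New: p24.
Round 4: R1 [p24 & p23 -> p3]. New: p3.
Closure: {p12, p13, p14, p16, p21, p23, p24, p26, p29, p3, p30, p31, p39, p6, p9} — 15 facts.

15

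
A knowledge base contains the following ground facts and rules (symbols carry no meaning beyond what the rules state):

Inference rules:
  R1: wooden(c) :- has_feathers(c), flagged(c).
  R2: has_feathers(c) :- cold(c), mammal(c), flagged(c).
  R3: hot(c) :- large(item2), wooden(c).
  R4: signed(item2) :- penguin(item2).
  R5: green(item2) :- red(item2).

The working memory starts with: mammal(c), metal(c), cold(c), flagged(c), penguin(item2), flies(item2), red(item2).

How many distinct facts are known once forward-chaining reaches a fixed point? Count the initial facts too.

Round 1: R2 [has_feathers(c) :- cold(c), mammal(c), flagged(c).]; R4 [signed(item2) :- penguin(item2).]; R5 [green(item2) :- red(item2).]. New: has_feathers(c), signed(item2), green(item2).
Round 2: R1 [wooden(c) :- has_feathers(c), flagged(c).]. New: wooden(c).
Closure: {cold(c), flagged(c), flies(item2), green(item2), has_feathers(c), mammal(c), metal(c), penguin(item2), red(item2), signed(item2), wooden(c)} — 11 facts.

11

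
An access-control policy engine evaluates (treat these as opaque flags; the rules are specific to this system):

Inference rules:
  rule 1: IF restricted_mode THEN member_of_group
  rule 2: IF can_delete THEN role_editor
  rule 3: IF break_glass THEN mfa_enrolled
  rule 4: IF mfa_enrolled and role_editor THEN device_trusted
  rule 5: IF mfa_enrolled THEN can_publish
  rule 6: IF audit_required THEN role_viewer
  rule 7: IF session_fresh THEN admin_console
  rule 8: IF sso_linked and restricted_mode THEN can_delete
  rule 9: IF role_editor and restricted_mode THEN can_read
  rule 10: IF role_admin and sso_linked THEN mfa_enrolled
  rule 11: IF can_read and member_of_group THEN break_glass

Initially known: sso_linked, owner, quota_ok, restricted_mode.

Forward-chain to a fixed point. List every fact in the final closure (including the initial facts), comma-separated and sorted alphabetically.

break_glass, can_delete, can_publish, can_read, device_trusted, member_of_group, mfa_enrolled, owner, quota_ok, restricted_mode, role_editor, sso_linked

[1] rule 1 [IF restricted_mode THEN member_of_group]; rule 8 [IF sso_linked and restricted_mode THEN can_delete]. ⇒ new: member_of_group, can_delete.
[2] rule 2 [IF can_delete THEN role_editor]. ⇒ new: role_editor.
[3] rule 9 [IF role_editor and restricted_mode THEN can_read]. ⇒ new: can_read.
[4] rule 11 [IF can_read and member_of_group THEN break_glass]. ⇒ new: break_glass.
[5] rule 3 [IF break_glass THEN mfa_enrolled]. ⇒ new: mfa_enrolled.
[6] rule 4 [IF mfa_enrolled and role_editor THEN device_trusted]; rule 5 [IF mfa_enrolled THEN can_publish]. ⇒ new: device_trusted, can_publish.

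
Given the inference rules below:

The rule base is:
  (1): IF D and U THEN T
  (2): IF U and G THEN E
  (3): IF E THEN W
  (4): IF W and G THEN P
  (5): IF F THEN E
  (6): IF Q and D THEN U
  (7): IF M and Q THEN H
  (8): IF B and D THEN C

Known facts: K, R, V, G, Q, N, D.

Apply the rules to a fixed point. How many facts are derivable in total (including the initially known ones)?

12

Round 1: (6) [IF Q and D THEN U]. Adds U.
Round 2: (1) [IF D and U THEN T]; (2) [IF U and G THEN E]. Adds T, E.
Round 3: (3) [IF E THEN W]. Adds W.
Round 4: (4) [IF W and G THEN P]. Adds P.
Closure: {D, E, G, K, N, P, Q, R, T, U, V, W} — 12 facts.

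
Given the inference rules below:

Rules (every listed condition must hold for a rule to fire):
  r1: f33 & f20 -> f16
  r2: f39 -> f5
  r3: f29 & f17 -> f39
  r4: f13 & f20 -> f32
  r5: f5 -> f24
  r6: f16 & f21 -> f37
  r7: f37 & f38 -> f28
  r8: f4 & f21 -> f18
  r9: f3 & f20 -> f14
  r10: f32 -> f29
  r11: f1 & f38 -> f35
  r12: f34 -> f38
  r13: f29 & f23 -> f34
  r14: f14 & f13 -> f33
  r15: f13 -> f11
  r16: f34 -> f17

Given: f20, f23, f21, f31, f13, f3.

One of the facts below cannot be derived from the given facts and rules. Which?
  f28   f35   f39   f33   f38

f35

Round 1: r4 [f13 & f20 -> f32]; r9 [f3 & f20 -> f14]; r15 [f13 -> f11]. Adds f32, f14, f11.
Round 2: r10 [f32 -> f29]; r14 [f14 & f13 -> f33]. Adds f29, f33.
Round 3: r1 [f33 & f20 -> f16]; r13 [f29 & f23 -> f34]. Adds f16, f34.
Round 4: r6 [f16 & f21 -> f37]; r12 [f34 -> f38]; r16 [f34 -> f17]. Adds f37, f38, f17.
Round 5: r3 [f29 & f17 -> f39]; r7 [f37 & f38 -> f28]. Adds f39, f28.
Round 6: r2 [f39 -> f5]. Adds f5.
Round 7: r5 [f5 -> f24]. Adds f24.
Derived: f28 (round 5), f38 (round 4), f33 (round 2), f39 (round 5). f35 never appears in any round.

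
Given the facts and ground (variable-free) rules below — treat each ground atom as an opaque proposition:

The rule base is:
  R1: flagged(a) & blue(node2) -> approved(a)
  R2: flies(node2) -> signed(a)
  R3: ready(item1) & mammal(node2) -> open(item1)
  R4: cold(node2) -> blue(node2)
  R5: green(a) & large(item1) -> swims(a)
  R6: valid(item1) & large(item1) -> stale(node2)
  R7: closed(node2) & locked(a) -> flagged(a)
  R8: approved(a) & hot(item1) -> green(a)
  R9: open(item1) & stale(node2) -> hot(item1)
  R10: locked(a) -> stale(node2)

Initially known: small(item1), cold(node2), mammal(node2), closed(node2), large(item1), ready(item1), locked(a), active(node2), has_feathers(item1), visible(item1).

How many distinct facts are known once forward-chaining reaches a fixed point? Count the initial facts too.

18

Round 1: R3 [ready(item1) & mammal(node2) -> open(item1)]; R4 [cold(node2) -> blue(node2)]; R7 [closed(node2) & locked(a) -> flagged(a)]; R10 [locked(a) -> stale(node2)]. Adds open(item1), blue(node2), flagged(a), stale(node2).
Round 2: R1 [flagged(a) & blue(node2) -> approved(a)]; R9 [open(item1) & stale(node2) -> hot(item1)]. Adds approved(a), hot(item1).
Round 3: R8 [approved(a) & hot(item1) -> green(a)]. Adds green(a).
Round 4: R5 [green(a) & large(item1) -> swims(a)]. Adds swims(a).
Closure: {active(node2), approved(a), blue(node2), closed(node2), cold(node2), flagged(a), green(a), has_feathers(item1), hot(item1), large(item1), locked(a), mammal(node2), open(item1), ready(item1), small(item1), stale(node2), swims(a), visible(item1)} — 18 facts.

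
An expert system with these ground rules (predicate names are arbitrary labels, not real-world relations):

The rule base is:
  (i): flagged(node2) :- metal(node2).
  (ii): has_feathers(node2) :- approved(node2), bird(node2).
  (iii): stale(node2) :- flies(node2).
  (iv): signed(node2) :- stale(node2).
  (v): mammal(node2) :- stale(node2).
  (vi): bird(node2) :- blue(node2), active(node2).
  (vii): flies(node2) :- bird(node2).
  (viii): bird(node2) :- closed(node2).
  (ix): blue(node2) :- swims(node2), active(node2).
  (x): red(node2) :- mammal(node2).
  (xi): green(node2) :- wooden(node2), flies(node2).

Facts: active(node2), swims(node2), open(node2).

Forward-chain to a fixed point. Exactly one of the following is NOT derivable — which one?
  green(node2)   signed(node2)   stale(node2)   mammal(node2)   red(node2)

green(node2)

[1] (ix) [blue(node2) :- swims(node2), active(node2).]. ⇒ new: blue(node2).
[2] (vi) [bird(node2) :- blue(node2), active(node2).]. ⇒ new: bird(node2).
[3] (vii) [flies(node2) :- bird(node2).]. ⇒ new: flies(node2).
[4] (iii) [stale(node2) :- flies(node2).]. ⇒ new: stale(node2).
[5] (iv) [signed(node2) :- stale(node2).]; (v) [mammal(node2) :- stale(node2).]. ⇒ new: signed(node2), mammal(node2).
[6] (x) [red(node2) :- mammal(node2).]. ⇒ new: red(node2).
Derived: red(node2) (round 6), signed(node2) (round 5), mammal(node2) (round 5), stale(node2) (round 4). green(node2) never appears in any round.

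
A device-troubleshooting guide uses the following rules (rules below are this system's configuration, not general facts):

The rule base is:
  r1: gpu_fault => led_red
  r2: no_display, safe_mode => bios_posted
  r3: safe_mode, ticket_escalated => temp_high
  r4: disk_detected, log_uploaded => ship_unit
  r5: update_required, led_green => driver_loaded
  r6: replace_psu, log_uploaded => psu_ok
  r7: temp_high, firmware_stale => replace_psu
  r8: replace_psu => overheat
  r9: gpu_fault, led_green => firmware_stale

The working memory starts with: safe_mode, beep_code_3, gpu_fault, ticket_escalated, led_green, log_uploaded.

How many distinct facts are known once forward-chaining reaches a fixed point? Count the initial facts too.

[1] r1 [gpu_fault => led_red]; r3 [safe_mode, ticket_escalated => temp_high]; r9 [gpu_fault, led_green => firmware_stale]. ⇒ new: led_red, temp_high, firmware_stale.
[2] r7 [temp_high, firmware_stale => replace_psu]. ⇒ new: replace_psu.
[3] r6 [replace_psu, log_uploaded => psu_ok]; r8 [replace_psu => overheat]. ⇒ new: psu_ok, overheat.
Closure: {beep_code_3, firmware_stale, gpu_fault, led_green, led_red, log_uploaded, overheat, psu_ok, replace_psu, safe_mode, temp_high, ticket_escalated} — 12 facts.

12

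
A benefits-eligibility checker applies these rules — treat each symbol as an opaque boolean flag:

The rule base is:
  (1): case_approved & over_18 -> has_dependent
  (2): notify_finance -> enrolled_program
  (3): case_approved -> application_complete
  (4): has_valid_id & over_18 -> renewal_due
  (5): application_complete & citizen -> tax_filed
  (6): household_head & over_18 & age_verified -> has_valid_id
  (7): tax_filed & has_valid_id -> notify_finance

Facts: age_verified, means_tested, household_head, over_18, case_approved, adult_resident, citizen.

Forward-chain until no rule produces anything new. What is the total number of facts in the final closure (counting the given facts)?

Round 1: (1) [case_approved & over_18 -> has_dependent]; (3) [case_approved -> application_complete]; (6) [household_head & over_18 & age_verified -> has_valid_id]. New: has_dependent, application_complete, has_valid_id.
Round 2: (4) [has_valid_id & over_18 -> renewal_due]; (5) [application_complete & citizen -> tax_filed]. New: renewal_due, tax_filed.
Round 3: (7) [tax_filed & has_valid_id -> notify_finance]. New: notify_finance.
Round 4: (2) [notify_finance -> enrolled_program]. New: enrolled_program.
Closure: {adult_resident, age_verified, application_complete, case_approved, citizen, enrolled_program, has_dependent, has_valid_id, household_head, means_tested, notify_finance, over_18, renewal_due, tax_filed} — 14 facts.

14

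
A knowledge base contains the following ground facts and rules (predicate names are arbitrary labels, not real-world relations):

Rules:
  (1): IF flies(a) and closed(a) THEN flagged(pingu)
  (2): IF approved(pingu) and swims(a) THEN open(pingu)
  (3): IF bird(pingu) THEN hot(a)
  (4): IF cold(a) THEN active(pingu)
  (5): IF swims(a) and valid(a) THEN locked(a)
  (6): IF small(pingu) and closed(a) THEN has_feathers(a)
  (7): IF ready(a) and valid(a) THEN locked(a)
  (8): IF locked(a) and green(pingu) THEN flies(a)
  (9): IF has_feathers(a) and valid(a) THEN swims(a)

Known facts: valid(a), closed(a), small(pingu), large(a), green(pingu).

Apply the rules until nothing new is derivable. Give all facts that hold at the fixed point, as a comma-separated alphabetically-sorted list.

closed(a), flagged(pingu), flies(a), green(pingu), has_feathers(a), large(a), locked(a), small(pingu), swims(a), valid(a)

[1] (6) [IF small(pingu) and closed(a) THEN has_feathers(a)]. ⇒ new: has_feathers(a).
[2] (9) [IF has_feathers(a) and valid(a) THEN swims(a)]. ⇒ new: swims(a).
[3] (5) [IF swims(a) and valid(a) THEN locked(a)]. ⇒ new: locked(a).
[4] (8) [IF locked(a) and green(pingu) THEN flies(a)]. ⇒ new: flies(a).
[5] (1) [IF flies(a) and closed(a) THEN flagged(pingu)]. ⇒ new: flagged(pingu).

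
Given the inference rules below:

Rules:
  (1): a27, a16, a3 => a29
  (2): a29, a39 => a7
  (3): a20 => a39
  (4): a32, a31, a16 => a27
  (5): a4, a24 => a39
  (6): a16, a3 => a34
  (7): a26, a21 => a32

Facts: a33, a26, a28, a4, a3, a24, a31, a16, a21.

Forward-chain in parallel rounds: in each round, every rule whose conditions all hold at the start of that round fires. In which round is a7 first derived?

[1] (5) [a4, a24 => a39]; (6) [a16, a3 => a34]; (7) [a26, a21 => a32]. ⇒ new: a39, a34, a32.
[2] (4) [a32, a31, a16 => a27]. ⇒ new: a27.
[3] (1) [a27, a16, a3 => a29]. ⇒ new: a29.
[4] (2) [a29, a39 => a7]. ⇒ new: a7.
a7 first appears in round 4.

4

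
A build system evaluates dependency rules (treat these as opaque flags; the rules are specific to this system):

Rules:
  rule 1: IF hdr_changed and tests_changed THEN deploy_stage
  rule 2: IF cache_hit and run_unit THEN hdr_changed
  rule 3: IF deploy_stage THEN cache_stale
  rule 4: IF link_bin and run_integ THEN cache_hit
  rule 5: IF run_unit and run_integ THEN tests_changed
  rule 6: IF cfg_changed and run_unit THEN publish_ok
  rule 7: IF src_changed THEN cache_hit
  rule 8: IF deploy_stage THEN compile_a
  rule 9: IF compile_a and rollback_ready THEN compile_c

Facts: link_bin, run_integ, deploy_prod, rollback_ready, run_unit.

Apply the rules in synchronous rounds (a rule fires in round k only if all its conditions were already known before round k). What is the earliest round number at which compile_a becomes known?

Round 1: rule 4 [IF link_bin and run_integ THEN cache_hit]; rule 5 [IF run_unit and run_integ THEN tests_changed]. New: cache_hit, tests_changed.
Round 2: rule 2 [IF cache_hit and run_unit THEN hdr_changed]. New: hdr_changed.
Round 3: rule 1 [IF hdr_changed and tests_changed THEN deploy_stage]. New: deploy_stage.
Round 4: rule 3 [IF deploy_stage THEN cache_stale]; rule 8 [IF deploy_stage THEN compile_a]. New: cache_stale, compile_a.
compile_a first appears in round 4.

4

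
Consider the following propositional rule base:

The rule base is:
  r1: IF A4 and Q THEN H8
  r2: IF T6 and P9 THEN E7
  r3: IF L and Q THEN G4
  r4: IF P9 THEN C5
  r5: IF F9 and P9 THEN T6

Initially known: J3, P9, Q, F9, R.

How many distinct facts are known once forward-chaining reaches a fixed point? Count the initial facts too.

Round 1: r4 [IF P9 THEN C5]; r5 [IF F9 and P9 THEN T6]. New: C5, T6.
Round 2: r2 [IF T6 and P9 THEN E7]. New: E7.
Closure: {C5, E7, F9, J3, P9, Q, R, T6} — 8 facts.

8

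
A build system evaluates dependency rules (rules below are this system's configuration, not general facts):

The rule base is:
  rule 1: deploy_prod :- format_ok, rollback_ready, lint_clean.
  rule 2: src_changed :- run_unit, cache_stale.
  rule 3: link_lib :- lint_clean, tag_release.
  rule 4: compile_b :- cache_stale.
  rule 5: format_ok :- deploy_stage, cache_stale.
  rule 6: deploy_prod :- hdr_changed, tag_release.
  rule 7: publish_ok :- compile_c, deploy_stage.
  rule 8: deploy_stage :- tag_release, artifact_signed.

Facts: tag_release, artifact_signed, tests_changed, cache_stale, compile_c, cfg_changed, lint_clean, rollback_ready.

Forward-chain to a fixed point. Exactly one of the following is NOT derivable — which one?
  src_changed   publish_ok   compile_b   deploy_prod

src_changed

[1] rule 3 [link_lib :- lint_clean, tag_release.]; rule 4 [compile_b :- cache_stale.]; rule 8 [deploy_stage :- tag_release, artifact_signed.]. ⇒ new: link_lib, compile_b, deploy_stage.
[2] rule 5 [format_ok :- deploy_stage, cache_stale.]; rule 7 [publish_ok :- compile_c, deploy_stage.]. ⇒ new: format_ok, publish_ok.
[3] rule 1 [deploy_prod :- format_ok, rollback_ready, lint_clean.]. ⇒ new: deploy_prod.
Derived: deploy_prod (round 3), compile_b (round 1), publish_ok (round 2). src_changed never appears in any round.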